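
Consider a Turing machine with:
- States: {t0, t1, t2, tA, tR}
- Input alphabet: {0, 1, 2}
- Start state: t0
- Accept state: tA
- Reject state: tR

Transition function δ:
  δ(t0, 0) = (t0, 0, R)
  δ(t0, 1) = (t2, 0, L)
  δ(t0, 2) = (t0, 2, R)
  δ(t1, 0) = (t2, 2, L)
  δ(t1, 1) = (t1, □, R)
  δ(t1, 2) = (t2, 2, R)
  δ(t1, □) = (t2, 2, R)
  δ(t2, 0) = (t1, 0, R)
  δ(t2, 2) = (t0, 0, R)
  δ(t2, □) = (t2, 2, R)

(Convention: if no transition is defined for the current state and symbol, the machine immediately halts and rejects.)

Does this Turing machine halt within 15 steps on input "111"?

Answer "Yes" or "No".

Execution trace:
Initial: [t0]111
Step 1: δ(t0, 1) = (t2, 0, L) → [t2]□011
Step 2: δ(t2, □) = (t2, 2, R) → 2[t2]011
Step 3: δ(t2, 0) = (t1, 0, R) → 20[t1]11
Step 4: δ(t1, 1) = (t1, □, R) → 20□[t1]1
Step 5: δ(t1, 1) = (t1, □, R) → 20□□[t1]□
Step 6: δ(t1, □) = (t2, 2, R) → 20□□2[t2]□
Step 7: δ(t2, □) = (t2, 2, R) → 20□□22[t2]□
Step 8: δ(t2, □) = (t2, 2, R) → 20□□222[t2]□
Step 9: δ(t2, □) = (t2, 2, R) → 20□□2222[t2]□
Step 10: δ(t2, □) = (t2, 2, R) → 20□□22222[t2]□
Step 11: δ(t2, □) = (t2, 2, R) → 20□□222222[t2]□
Step 12: δ(t2, □) = (t2, 2, R) → 20□□2222222[t2]□
Step 13: δ(t2, □) = (t2, 2, R) → 20□□22222222[t2]□
Step 14: δ(t2, □) = (t2, 2, R) → 20□□222222222[t2]□
Step 15: δ(t2, □) = (t2, 2, R) → 20□□2222222222[t2]□

The machine has not reached a halting state after 15 steps.
The machine did not halt within the 15-step bound.

Answer: No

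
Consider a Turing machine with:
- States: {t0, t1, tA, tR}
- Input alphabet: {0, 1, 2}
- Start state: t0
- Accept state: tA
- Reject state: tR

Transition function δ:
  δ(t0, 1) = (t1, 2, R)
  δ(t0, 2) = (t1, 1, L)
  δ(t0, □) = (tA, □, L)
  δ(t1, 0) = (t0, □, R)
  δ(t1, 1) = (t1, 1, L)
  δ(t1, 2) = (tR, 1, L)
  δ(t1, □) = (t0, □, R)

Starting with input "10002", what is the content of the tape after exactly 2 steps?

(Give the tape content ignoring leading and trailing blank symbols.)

Execution trace:
Initial: [t0]10002
Step 1: δ(t0, 1) = (t1, 2, R) → 2[t1]0002
Step 2: δ(t1, 0) = (t0, □, R) → 2□[t0]002

No transition is defined for δ(t0, 0). By convention the machine halts and rejects.

After 2 steps, the tape (ignoring leading/trailing blanks) is: 2□002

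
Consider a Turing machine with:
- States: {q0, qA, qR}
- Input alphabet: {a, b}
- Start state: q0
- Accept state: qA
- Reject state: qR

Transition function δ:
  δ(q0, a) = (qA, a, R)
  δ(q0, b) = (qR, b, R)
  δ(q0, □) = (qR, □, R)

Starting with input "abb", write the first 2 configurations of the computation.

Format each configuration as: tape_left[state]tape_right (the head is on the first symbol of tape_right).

Transitions applied:
Step 1: δ(q0, a) = (qA, a, R)

The first 2 configurations are:
[q0]abb ⊢ a[qA]bb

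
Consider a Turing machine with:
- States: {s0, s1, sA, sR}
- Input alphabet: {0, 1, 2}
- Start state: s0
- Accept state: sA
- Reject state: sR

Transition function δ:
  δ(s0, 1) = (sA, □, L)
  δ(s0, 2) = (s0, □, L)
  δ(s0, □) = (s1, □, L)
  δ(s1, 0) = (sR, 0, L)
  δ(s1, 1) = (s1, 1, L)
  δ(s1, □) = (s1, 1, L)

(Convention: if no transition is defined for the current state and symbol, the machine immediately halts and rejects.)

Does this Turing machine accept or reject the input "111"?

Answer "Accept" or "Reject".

Execution trace:
Initial: [s0]111
Step 1: δ(s0, 1) = (sA, □, L) → [sA]□□11

The machine reaches the accept state sA and halts.

Answer: Accept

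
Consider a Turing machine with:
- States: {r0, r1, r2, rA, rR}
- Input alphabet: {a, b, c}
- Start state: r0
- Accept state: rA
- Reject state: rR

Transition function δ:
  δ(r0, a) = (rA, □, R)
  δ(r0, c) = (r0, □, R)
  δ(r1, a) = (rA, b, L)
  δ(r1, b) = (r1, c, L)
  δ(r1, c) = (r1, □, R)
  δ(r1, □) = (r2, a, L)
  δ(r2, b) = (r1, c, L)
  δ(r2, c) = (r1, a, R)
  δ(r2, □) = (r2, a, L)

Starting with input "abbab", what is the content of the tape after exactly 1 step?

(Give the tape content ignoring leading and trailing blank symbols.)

Execution trace:
Initial: [r0]abbab
Step 1: δ(r0, a) = (rA, □, R) → □[rA]bbab

The machine reaches the accept state rA and halts.

After 1 step, the tape (ignoring leading/trailing blanks) is: bbab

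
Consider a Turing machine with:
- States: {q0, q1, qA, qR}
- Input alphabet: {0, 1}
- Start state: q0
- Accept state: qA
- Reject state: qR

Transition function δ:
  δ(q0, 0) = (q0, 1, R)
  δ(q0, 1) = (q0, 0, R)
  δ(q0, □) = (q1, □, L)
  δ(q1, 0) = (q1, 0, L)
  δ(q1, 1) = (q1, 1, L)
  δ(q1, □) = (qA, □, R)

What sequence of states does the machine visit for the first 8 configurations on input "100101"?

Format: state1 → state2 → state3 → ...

Execution trace:
Initial: [q0]100101
Step 1: δ(q0, 1) = (q0, 0, R) → 0[q0]00101
Step 2: δ(q0, 0) = (q0, 1, R) → 01[q0]0101
Step 3: δ(q0, 0) = (q0, 1, R) → 011[q0]101
Step 4: δ(q0, 1) = (q0, 0, R) → 0110[q0]01
Step 5: δ(q0, 0) = (q0, 1, R) → 01101[q0]1
Step 6: δ(q0, 1) = (q0, 0, R) → 011010[q0]□
Step 7: δ(q0, □) = (q1, □, L) → 01101[q1]0□

State sequence: q0 → q0 → q0 → q0 → q0 → q0 → q0 → q1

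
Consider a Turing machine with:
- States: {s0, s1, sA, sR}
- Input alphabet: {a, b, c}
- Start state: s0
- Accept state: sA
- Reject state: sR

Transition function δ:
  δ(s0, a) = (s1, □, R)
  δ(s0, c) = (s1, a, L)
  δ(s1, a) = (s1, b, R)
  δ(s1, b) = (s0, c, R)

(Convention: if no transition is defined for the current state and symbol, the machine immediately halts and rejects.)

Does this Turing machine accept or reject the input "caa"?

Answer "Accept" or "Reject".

Execution trace:
Initial: [s0]caa
Step 1: δ(s0, c) = (s1, a, L) → [s1]□aaa

No transition is defined for δ(s1, □). By convention the machine halts and rejects.

Answer: Reject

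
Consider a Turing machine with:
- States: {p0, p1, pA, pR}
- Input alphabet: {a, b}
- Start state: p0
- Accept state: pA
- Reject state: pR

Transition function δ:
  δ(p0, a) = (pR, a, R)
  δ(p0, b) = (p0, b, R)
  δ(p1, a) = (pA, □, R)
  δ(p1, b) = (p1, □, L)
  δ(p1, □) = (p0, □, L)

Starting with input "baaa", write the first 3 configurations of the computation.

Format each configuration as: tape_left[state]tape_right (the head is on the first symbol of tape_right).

Transitions applied:
Step 1: δ(p0, b) = (p0, b, R)
Step 2: δ(p0, a) = (pR, a, R)

The first 3 configurations are:
[p0]baaa ⊢ b[p0]aaa ⊢ ba[pR]aa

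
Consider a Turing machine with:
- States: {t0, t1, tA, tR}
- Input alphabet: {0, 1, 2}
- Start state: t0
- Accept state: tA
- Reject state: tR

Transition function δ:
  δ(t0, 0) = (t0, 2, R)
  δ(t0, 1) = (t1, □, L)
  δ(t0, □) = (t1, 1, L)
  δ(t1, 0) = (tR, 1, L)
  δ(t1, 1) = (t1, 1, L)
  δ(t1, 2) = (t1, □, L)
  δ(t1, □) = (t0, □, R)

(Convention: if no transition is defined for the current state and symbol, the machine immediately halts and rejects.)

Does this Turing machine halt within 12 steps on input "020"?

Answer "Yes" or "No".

Execution trace:
Initial: [t0]020
Step 1: δ(t0, 0) = (t0, 2, R) → 2[t0]20

No transition is defined for δ(t0, 2). By convention the machine halts and rejects.
The machine halted after 1 step (within the 12-step bound).

Answer: Yes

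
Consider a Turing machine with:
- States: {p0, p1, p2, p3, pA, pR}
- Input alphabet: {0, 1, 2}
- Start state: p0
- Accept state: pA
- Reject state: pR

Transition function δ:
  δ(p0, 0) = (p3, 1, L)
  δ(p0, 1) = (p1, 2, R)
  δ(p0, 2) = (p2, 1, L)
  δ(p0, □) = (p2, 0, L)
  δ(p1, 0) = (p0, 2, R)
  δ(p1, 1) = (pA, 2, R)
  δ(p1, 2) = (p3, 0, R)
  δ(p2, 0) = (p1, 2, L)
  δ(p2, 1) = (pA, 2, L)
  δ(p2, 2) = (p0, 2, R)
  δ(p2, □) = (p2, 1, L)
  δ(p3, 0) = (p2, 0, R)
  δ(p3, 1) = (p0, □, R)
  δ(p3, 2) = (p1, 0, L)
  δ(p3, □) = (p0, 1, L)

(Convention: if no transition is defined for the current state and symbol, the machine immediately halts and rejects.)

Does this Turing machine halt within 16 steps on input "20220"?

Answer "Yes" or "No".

Execution trace:
Initial: [p0]20220
Step 1: δ(p0, 2) = (p2, 1, L) → [p2]□10220
Step 2: δ(p2, □) = (p2, 1, L) → [p2]□110220
Step 3: δ(p2, □) = (p2, 1, L) → [p2]□1110220
Step 4: δ(p2, □) = (p2, 1, L) → [p2]□11110220
Step 5: δ(p2, □) = (p2, 1, L) → [p2]□111110220
Step 6: δ(p2, □) = (p2, 1, L) → [p2]□1111110220
Step 7: δ(p2, □) = (p2, 1, L) → [p2]□11111110220
Step 8: δ(p2, □) = (p2, 1, L) → [p2]□111111110220
Step 9: δ(p2, □) = (p2, 1, L) → [p2]□1111111110220
Step 10: δ(p2, □) = (p2, 1, L) → [p2]□11111111110220
Step 11: δ(p2, □) = (p2, 1, L) → [p2]□111111111110220
Step 12: δ(p2, □) = (p2, 1, L) → [p2]□1111111111110220
Step 13: δ(p2, □) = (p2, 1, L) → [p2]□11111111111110220
Step 14: δ(p2, □) = (p2, 1, L) → [p2]□111111111111110220
Step 15: δ(p2, □) = (p2, 1, L) → [p2]□1111111111111110220
Step 16: δ(p2, □) = (p2, 1, L) → [p2]□11111111111111110220

The machine has not reached a halting state after 16 steps.
The machine did not halt within the 16-step bound.

Answer: No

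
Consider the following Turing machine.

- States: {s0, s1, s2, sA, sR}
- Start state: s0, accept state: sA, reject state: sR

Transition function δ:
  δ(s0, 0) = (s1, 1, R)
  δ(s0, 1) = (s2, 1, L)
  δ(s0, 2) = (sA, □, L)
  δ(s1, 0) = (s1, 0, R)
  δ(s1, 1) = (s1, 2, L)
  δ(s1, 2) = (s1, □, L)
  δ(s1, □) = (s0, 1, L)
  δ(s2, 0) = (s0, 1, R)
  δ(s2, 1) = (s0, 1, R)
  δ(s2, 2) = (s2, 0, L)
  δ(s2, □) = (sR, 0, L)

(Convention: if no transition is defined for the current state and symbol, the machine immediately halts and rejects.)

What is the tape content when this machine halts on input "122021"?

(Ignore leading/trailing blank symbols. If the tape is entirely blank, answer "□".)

Execution trace:
Initial: [s0]122021
Step 1: δ(s0, 1) = (s2, 1, L) → [s2]□122021
Step 2: δ(s2, □) = (sR, 0, L) → [sR]□0122021

The machine reaches the reject state sR and halts.

Final tape (ignoring leading/trailing blanks): 0122021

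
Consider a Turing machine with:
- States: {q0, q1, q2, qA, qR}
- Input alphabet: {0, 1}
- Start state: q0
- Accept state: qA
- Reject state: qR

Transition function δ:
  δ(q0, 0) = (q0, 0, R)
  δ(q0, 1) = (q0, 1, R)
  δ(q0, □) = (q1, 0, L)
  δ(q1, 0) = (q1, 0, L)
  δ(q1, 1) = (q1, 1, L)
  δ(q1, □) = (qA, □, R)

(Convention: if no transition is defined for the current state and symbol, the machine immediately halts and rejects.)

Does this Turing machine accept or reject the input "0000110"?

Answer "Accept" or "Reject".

Execution trace:
Initial: [q0]0000110
Step 1: δ(q0, 0) = (q0, 0, R) → 0[q0]000110
Step 2: δ(q0, 0) = (q0, 0, R) → 00[q0]00110
Step 3: δ(q0, 0) = (q0, 0, R) → 000[q0]0110
Step 4: δ(q0, 0) = (q0, 0, R) → 0000[q0]110
Step 5: δ(q0, 1) = (q0, 1, R) → 00001[q0]10
Step 6: δ(q0, 1) = (q0, 1, R) → 000011[q0]0
Step 7: δ(q0, 0) = (q0, 0, R) → 0000110[q0]□
Step 8: δ(q0, □) = (q1, 0, L) → 000011[q1]00
Step 9: δ(q1, 0) = (q1, 0, L) → 00001[q1]100
Step 10: δ(q1, 1) = (q1, 1, L) → 0000[q1]1100
Step 11: δ(q1, 1) = (q1, 1, L) → 000[q1]01100
Step 12: δ(q1, 0) = (q1, 0, L) → 00[q1]001100
Step 13: δ(q1, 0) = (q1, 0, L) → 0[q1]0001100
Step 14: δ(q1, 0) = (q1, 0, L) → [q1]00001100
Step 15: δ(q1, 0) = (q1, 0, L) → [q1]□00001100
Step 16: δ(q1, □) = (qA, □, R) → □[qA]00001100

The machine reaches the accept state qA and halts.

Answer: Accept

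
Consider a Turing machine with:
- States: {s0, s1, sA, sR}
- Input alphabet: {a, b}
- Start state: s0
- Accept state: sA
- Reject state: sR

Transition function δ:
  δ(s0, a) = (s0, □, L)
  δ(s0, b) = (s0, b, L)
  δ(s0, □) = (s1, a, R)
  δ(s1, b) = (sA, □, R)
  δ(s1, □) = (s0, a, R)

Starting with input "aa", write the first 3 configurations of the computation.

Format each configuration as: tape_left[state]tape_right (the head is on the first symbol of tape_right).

Transitions applied:
Step 1: δ(s0, a) = (s0, □, L)
Step 2: δ(s0, □) = (s1, a, R)

The first 3 configurations are:
[s0]aa ⊢ [s0]□□a ⊢ a[s1]□a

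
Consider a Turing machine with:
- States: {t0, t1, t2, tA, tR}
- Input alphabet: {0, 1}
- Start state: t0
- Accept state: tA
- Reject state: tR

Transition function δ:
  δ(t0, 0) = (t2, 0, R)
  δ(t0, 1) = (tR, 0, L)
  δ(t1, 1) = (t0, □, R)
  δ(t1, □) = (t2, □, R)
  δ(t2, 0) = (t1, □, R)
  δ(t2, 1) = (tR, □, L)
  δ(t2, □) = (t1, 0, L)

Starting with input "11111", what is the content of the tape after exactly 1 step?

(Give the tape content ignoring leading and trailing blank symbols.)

Execution trace:
Initial: [t0]11111
Step 1: δ(t0, 1) = (tR, 0, L) → [tR]□01111

The machine reaches the reject state tR and halts.

After 1 step, the tape (ignoring leading/trailing blanks) is: 01111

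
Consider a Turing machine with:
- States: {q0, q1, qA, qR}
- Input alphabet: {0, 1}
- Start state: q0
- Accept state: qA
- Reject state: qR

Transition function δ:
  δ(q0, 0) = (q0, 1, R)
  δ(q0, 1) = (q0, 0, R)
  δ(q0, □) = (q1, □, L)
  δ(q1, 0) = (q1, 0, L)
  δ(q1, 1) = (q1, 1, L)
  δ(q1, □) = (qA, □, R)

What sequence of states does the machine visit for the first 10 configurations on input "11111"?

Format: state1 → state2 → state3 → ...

Execution trace:
Initial: [q0]11111
Step 1: δ(q0, 1) = (q0, 0, R) → 0[q0]1111
Step 2: δ(q0, 1) = (q0, 0, R) → 00[q0]111
Step 3: δ(q0, 1) = (q0, 0, R) → 000[q0]11
Step 4: δ(q0, 1) = (q0, 0, R) → 0000[q0]1
Step 5: δ(q0, 1) = (q0, 0, R) → 00000[q0]□
Step 6: δ(q0, □) = (q1, □, L) → 0000[q1]0□
Step 7: δ(q1, 0) = (q1, 0, L) → 000[q1]00□
Step 8: δ(q1, 0) = (q1, 0, L) → 00[q1]000□
Step 9: δ(q1, 0) = (q1, 0, L) → 0[q1]0000□

State sequence: q0 → q0 → q0 → q0 → q0 → q0 → q1 → q1 → q1 → q1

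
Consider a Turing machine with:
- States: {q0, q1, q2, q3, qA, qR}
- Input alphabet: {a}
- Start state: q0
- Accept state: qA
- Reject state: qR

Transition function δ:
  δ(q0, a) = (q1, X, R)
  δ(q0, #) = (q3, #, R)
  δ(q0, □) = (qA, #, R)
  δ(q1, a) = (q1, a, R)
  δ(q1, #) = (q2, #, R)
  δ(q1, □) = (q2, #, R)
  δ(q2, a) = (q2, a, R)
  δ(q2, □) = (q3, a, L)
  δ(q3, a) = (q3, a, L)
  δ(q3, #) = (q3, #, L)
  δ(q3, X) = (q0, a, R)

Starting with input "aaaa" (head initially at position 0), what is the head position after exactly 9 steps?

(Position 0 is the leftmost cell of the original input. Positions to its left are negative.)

Execution trace (head position shown):
Step 0: [q0]aaaa  (head at position 0)
Step 1: move right → X[q1]aaa  (head at position 1)
Step 2: move right → Xa[q1]aa  (head at position 2)
Step 3: move right → Xaa[q1]a  (head at position 3)
Step 4: move right → Xaaa[q1]□  (head at position 4)
Step 5: move right → Xaaa#[q2]□  (head at position 5)
Step 6: move left → Xaaa[q3]#a  (head at position 4)
Step 7: move left → Xaa[q3]a#a  (head at position 3)
Step 8: move left → Xa[q3]aa#a  (head at position 2)
Step 9: move left → X[q3]aaa#a  (head at position 1)

After 9 steps, the head is at position 1.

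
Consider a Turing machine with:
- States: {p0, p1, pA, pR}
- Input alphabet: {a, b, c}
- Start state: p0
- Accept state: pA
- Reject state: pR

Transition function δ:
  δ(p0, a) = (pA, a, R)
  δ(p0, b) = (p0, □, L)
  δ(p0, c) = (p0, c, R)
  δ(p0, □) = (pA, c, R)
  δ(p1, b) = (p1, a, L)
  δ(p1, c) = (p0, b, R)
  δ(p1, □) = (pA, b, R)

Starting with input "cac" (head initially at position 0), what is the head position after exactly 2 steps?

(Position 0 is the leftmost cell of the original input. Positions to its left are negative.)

Execution trace (head position shown):
Step 0: [p0]cac  (head at position 0)
Step 1: move right → c[p0]ac  (head at position 1)
Step 2: move right → ca[pA]c  (head at position 2)

After 2 steps, the head is at position 2.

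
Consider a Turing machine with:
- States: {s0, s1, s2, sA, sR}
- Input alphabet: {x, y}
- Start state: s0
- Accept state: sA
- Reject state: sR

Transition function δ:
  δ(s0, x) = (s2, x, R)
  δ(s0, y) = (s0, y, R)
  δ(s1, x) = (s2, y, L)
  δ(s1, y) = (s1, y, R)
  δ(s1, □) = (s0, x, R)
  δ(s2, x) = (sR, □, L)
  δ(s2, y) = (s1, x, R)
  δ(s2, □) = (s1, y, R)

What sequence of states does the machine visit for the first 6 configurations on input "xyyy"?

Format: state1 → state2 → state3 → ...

Execution trace:
Initial: [s0]xyyy
Step 1: δ(s0, x) = (s2, x, R) → x[s2]yyy
Step 2: δ(s2, y) = (s1, x, R) → xx[s1]yy
Step 3: δ(s1, y) = (s1, y, R) → xxy[s1]y
Step 4: δ(s1, y) = (s1, y, R) → xxyy[s1]□
Step 5: δ(s1, □) = (s0, x, R) → xxyyx[s0]□

No transition is defined for δ(s0, □). By convention the machine halts and rejects.

State sequence: s0 → s2 → s1 → s1 → s1 → s0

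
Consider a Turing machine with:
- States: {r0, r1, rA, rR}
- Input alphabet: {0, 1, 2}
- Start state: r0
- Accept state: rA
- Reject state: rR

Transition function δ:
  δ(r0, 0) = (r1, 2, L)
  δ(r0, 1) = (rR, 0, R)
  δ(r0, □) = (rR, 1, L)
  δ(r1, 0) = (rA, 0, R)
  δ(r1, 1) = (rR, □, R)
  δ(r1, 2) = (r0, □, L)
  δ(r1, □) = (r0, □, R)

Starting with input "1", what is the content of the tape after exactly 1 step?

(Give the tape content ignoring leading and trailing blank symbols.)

Execution trace:
Initial: [r0]1
Step 1: δ(r0, 1) = (rR, 0, R) → 0[rR]□

The machine reaches the reject state rR and halts.

After 1 step, the tape (ignoring leading/trailing blanks) is: 0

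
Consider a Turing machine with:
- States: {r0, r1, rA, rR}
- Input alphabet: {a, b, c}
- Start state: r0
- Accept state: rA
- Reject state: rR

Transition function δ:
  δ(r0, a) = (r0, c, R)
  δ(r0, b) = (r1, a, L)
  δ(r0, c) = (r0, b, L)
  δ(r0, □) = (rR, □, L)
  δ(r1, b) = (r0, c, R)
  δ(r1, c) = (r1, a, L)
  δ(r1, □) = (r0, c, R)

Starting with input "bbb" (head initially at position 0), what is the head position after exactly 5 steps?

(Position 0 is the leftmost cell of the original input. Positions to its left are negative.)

Execution trace (head position shown):
Step 0: [r0]bbb  (head at position 0)
Step 1: move left → [r1]□abb  (head at position -1)
Step 2: move right → c[r0]abb  (head at position 0)
Step 3: move right → cc[r0]bb  (head at position 1)
Step 4: move left → c[r1]cab  (head at position 0)
Step 5: move left → [r1]caab  (head at position -1)

After 5 steps, the head is at position -1.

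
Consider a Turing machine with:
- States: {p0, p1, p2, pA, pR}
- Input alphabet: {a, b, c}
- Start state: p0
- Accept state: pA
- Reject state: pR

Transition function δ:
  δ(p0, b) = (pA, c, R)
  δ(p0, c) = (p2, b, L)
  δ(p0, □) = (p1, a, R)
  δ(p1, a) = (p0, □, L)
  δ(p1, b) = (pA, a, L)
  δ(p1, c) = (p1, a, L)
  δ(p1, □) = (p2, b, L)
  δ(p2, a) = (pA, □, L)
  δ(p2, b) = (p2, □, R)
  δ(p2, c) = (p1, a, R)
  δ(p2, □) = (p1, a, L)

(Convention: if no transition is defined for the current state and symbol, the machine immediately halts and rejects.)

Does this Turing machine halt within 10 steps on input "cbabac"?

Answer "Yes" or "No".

Execution trace:
Initial: [p0]cbabac
Step 1: δ(p0, c) = (p2, b, L) → [p2]□bbabac
Step 2: δ(p2, □) = (p1, a, L) → [p1]□abbabac
Step 3: δ(p1, □) = (p2, b, L) → [p2]□babbabac
Step 4: δ(p2, □) = (p1, a, L) → [p1]□ababbabac
Step 5: δ(p1, □) = (p2, b, L) → [p2]□bababbabac
Step 6: δ(p2, □) = (p1, a, L) → [p1]□abababbabac
Step 7: δ(p1, □) = (p2, b, L) → [p2]□babababbabac
Step 8: δ(p2, □) = (p1, a, L) → [p1]□ababababbabac
Step 9: δ(p1, □) = (p2, b, L) → [p2]□bababababbabac
Step 10: δ(p2, □) = (p1, a, L) → [p1]□abababababbabac

The machine has not reached a halting state after 10 steps.
The machine did not halt within the 10-step bound.

Answer: No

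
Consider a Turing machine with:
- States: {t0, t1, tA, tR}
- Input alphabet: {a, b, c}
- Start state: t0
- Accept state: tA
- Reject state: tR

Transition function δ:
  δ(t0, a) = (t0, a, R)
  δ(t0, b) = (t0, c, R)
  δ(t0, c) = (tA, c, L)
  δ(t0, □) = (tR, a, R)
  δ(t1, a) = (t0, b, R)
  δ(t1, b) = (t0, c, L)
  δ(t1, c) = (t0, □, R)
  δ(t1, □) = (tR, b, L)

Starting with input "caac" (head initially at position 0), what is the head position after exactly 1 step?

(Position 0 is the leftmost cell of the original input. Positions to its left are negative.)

Execution trace (head position shown):
Step 0: [t0]caac  (head at position 0)
Step 1: move left → [tA]□caac  (head at position -1)

After 1 step, the head is at position -1.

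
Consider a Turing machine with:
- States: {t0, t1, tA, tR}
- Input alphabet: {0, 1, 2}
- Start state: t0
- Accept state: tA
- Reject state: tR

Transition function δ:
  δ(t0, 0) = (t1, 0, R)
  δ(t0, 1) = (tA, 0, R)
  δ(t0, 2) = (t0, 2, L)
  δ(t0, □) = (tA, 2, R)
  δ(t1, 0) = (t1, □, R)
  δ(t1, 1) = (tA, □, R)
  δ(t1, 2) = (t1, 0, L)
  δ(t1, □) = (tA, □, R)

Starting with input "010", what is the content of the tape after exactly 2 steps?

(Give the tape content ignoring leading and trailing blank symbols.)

Execution trace:
Initial: [t0]010
Step 1: δ(t0, 0) = (t1, 0, R) → 0[t1]10
Step 2: δ(t1, 1) = (tA, □, R) → 0□[tA]0

The machine reaches the accept state tA and halts.

After 2 steps, the tape (ignoring leading/trailing blanks) is: 0□0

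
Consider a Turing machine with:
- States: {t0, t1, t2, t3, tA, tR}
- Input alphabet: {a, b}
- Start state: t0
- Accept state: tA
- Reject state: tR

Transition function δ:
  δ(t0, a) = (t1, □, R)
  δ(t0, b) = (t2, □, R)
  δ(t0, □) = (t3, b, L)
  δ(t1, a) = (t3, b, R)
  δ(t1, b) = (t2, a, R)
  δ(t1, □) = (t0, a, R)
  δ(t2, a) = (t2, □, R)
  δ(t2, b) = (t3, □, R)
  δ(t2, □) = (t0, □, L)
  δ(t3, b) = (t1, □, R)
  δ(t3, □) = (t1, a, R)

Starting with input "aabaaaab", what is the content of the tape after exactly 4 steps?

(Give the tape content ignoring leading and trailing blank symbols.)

Execution trace:
Initial: [t0]aabaaaab
Step 1: δ(t0, a) = (t1, □, R) → □[t1]abaaaab
Step 2: δ(t1, a) = (t3, b, R) → □b[t3]baaaab
Step 3: δ(t3, b) = (t1, □, R) → □b□[t1]aaaab
Step 4: δ(t1, a) = (t3, b, R) → □b□b[t3]aaab

No transition is defined for δ(t3, a). By convention the machine halts and rejects.

After 4 steps, the tape (ignoring leading/trailing blanks) is: b□baaab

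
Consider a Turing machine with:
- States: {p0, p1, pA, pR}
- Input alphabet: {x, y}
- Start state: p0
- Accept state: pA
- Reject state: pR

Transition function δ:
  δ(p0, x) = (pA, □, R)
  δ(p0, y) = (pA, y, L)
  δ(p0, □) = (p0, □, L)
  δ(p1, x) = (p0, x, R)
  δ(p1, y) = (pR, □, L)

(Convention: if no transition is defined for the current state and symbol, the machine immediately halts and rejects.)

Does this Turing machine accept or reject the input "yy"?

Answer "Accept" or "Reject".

Execution trace:
Initial: [p0]yy
Step 1: δ(p0, y) = (pA, y, L) → [pA]□yy

The machine reaches the accept state pA and halts.

Answer: Accept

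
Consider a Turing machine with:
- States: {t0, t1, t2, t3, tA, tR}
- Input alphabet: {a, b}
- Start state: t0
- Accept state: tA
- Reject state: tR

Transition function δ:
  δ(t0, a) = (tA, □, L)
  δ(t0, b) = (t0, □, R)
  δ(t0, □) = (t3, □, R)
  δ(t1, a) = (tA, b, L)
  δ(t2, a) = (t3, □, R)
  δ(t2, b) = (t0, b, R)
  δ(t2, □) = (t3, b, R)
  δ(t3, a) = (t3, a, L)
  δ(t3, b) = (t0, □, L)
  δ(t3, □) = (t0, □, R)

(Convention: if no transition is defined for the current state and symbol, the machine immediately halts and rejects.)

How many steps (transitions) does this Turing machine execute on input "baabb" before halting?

Execution trace:
Initial: [t0]baabb
Step 1: δ(t0, b) = (t0, □, R) → □[t0]aabb
Step 2: δ(t0, a) = (tA, □, L) → [tA]□□abb

The machine reaches the accept state tA and halts.

The machine executed 2 steps before halting.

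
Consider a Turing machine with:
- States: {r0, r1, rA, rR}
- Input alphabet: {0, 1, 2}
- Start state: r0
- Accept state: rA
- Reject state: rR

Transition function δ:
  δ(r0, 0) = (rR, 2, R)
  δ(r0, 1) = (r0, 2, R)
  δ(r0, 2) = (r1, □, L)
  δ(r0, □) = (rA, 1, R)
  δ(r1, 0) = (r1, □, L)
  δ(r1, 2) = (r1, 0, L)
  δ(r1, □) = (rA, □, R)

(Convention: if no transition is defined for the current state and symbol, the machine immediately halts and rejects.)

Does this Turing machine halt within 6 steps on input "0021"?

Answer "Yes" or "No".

Execution trace:
Initial: [r0]0021
Step 1: δ(r0, 0) = (rR, 2, R) → 2[rR]021

The machine reaches the reject state rR and halts.
The machine halted after 1 step (within the 6-step bound).

Answer: Yes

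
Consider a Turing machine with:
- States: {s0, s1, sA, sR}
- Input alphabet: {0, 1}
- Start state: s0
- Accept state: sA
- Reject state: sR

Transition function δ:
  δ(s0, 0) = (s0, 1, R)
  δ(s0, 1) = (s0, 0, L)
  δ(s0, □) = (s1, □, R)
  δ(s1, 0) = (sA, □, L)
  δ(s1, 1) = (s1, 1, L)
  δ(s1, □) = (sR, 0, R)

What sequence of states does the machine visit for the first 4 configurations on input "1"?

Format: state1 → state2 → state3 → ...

Execution trace:
Initial: [s0]1
Step 1: δ(s0, 1) = (s0, 0, L) → [s0]□0
Step 2: δ(s0, □) = (s1, □, R) → □[s1]0
Step 3: δ(s1, 0) = (sA, □, L) → [sA]□□

The machine reaches the accept state sA and halts.

State sequence: s0 → s0 → s1 → sA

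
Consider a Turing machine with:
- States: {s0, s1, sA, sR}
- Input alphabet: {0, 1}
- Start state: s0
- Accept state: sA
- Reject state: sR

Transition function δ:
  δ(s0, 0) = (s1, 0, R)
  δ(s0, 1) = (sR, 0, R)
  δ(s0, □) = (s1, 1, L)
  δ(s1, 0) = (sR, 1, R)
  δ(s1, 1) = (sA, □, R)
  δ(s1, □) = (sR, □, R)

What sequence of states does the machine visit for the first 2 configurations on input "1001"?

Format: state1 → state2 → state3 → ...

Execution trace:
Initial: [s0]1001
Step 1: δ(s0, 1) = (sR, 0, R) → 0[sR]001

The machine reaches the reject state sR and halts.

State sequence: s0 → sR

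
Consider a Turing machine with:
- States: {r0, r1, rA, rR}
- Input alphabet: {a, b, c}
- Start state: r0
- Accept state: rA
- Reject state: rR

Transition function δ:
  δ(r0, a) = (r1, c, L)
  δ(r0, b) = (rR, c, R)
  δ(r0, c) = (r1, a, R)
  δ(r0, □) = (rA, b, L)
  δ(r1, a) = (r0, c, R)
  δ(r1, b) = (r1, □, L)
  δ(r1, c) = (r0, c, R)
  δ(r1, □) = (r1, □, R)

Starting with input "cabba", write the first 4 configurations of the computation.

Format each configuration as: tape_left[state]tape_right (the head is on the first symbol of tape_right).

Transitions applied:
Step 1: δ(r0, c) = (r1, a, R)
Step 2: δ(r1, a) = (r0, c, R)
Step 3: δ(r0, b) = (rR, c, R)

The first 4 configurations are:
[r0]cabba ⊢ a[r1]abba ⊢ ac[r0]bba ⊢ acc[rR]ba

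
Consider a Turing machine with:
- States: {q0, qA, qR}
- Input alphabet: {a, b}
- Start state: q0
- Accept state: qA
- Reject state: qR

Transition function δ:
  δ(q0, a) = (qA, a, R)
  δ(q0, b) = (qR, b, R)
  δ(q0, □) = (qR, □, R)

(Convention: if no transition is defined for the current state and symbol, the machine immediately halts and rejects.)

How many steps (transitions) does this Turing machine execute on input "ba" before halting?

Execution trace:
Initial: [q0]ba
Step 1: δ(q0, b) = (qR, b, R) → b[qR]a

The machine reaches the reject state qR and halts.

The machine executed 1 step before halting.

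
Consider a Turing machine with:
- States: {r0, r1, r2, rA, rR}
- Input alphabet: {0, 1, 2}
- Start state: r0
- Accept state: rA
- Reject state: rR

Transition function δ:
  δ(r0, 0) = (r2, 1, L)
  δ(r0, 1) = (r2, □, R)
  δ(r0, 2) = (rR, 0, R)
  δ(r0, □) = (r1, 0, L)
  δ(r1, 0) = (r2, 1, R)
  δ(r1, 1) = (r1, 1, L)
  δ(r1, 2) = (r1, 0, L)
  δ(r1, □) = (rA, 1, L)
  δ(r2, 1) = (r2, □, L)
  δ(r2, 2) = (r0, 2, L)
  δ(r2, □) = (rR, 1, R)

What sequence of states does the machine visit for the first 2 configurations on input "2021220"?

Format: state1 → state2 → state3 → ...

Execution trace:
Initial: [r0]2021220
Step 1: δ(r0, 2) = (rR, 0, R) → 0[rR]021220

The machine reaches the reject state rR and halts.

State sequence: r0 → rR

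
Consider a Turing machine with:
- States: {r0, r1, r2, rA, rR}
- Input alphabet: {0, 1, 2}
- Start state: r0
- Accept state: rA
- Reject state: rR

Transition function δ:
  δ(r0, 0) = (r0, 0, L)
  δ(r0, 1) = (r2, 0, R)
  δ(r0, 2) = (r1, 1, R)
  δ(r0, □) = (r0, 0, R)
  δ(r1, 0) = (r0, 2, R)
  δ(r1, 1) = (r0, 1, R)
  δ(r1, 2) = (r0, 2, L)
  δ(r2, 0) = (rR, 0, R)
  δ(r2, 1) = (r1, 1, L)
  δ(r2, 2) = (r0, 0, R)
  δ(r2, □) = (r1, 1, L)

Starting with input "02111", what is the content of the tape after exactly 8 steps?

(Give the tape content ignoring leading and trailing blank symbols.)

Execution trace:
Initial: [r0]02111
Step 1: δ(r0, 0) = (r0, 0, L) → [r0]□02111
Step 2: δ(r0, □) = (r0, 0, R) → 0[r0]02111
Step 3: δ(r0, 0) = (r0, 0, L) → [r0]002111
Step 4: δ(r0, 0) = (r0, 0, L) → [r0]□002111
Step 5: δ(r0, □) = (r0, 0, R) → 0[r0]002111
Step 6: δ(r0, 0) = (r0, 0, L) → [r0]0002111
Step 7: δ(r0, 0) = (r0, 0, L) → [r0]□0002111
Step 8: δ(r0, □) = (r0, 0, R) → 0[r0]0002111

After 8 steps, the tape (ignoring leading/trailing blanks) is: 00002111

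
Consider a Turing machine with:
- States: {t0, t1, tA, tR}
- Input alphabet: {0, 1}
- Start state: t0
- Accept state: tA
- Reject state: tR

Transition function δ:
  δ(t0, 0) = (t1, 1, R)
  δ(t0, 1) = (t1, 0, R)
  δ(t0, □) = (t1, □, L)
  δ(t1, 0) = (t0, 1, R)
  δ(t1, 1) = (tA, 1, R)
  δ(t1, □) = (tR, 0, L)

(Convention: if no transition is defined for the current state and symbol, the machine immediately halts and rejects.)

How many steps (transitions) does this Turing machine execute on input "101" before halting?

Execution trace:
Initial: [t0]101
Step 1: δ(t0, 1) = (t1, 0, R) → 0[t1]01
Step 2: δ(t1, 0) = (t0, 1, R) → 01[t0]1
Step 3: δ(t0, 1) = (t1, 0, R) → 010[t1]□
Step 4: δ(t1, □) = (tR, 0, L) → 01[tR]00

The machine reaches the reject state tR and halts.

The machine executed 4 steps before halting.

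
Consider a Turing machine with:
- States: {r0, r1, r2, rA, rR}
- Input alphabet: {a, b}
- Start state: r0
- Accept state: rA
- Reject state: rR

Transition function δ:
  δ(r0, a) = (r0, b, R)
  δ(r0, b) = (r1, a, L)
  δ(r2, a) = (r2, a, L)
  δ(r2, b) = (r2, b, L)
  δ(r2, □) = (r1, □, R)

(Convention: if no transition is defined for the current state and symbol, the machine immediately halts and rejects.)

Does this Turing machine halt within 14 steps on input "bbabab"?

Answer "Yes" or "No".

Execution trace:
Initial: [r0]bbabab
Step 1: δ(r0, b) = (r1, a, L) → [r1]□ababab

No transition is defined for δ(r1, □). By convention the machine halts and rejects.
The machine halted after 1 step (within the 14-step bound).

Answer: Yes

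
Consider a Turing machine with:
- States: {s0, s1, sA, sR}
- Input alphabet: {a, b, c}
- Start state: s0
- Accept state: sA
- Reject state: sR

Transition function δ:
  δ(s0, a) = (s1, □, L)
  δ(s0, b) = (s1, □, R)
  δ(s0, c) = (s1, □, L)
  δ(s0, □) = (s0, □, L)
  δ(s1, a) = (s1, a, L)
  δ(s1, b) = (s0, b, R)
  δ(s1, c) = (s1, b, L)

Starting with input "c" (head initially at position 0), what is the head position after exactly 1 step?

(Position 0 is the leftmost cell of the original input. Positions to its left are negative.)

Execution trace (head position shown):
Step 0: [s0]c  (head at position 0)
Step 1: move left → [s1]□□  (head at position -1)

After 1 step, the head is at position -1.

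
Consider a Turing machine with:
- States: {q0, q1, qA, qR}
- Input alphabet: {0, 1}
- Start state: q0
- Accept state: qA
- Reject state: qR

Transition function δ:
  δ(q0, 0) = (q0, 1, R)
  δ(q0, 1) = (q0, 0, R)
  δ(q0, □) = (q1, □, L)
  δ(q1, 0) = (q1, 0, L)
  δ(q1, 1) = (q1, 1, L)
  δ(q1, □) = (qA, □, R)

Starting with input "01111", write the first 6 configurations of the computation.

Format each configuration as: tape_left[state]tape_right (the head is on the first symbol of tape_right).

Transitions applied:
Step 1: δ(q0, 0) = (q0, 1, R)
Step 2: δ(q0, 1) = (q0, 0, R)
Step 3: δ(q0, 1) = (q0, 0, R)
Step 4: δ(q0, 1) = (q0, 0, R)
Step 5: δ(q0, 1) = (q0, 0, R)

The first 6 configurations are:
[q0]01111 ⊢ 1[q0]1111 ⊢ 10[q0]111 ⊢ 100[q0]11 ⊢ 1000[q0]1 ⊢ 10000[q0]□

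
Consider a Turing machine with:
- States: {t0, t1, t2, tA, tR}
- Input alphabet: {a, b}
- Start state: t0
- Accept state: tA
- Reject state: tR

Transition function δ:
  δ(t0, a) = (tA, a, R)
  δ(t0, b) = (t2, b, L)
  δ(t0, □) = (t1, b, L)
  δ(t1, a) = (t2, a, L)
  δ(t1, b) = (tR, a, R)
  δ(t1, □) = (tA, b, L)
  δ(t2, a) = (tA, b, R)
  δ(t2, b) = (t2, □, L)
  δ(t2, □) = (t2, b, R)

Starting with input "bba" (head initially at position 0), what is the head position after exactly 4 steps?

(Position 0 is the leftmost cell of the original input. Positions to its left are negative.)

Execution trace (head position shown):
Step 0: [t0]bba  (head at position 0)
Step 1: move left → [t2]□bba  (head at position -1)
Step 2: move right → b[t2]bba  (head at position 0)
Step 3: move left → [t2]b□ba  (head at position -1)
Step 4: move left → [t2]□□□ba  (head at position -2)

After 4 steps, the head is at position -2.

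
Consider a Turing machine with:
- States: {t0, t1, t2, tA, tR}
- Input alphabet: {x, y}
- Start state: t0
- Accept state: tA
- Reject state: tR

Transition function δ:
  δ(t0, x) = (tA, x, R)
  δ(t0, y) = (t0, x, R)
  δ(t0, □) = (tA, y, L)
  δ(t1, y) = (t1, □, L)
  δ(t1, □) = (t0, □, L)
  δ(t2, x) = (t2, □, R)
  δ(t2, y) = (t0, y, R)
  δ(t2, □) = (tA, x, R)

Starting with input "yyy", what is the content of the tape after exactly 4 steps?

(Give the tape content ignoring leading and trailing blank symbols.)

Execution trace:
Initial: [t0]yyy
Step 1: δ(t0, y) = (t0, x, R) → x[t0]yy
Step 2: δ(t0, y) = (t0, x, R) → xx[t0]y
Step 3: δ(t0, y) = (t0, x, R) → xxx[t0]□
Step 4: δ(t0, □) = (tA, y, L) → xx[tA]xy

The machine reaches the accept state tA and halts.

After 4 steps, the tape (ignoring leading/trailing blanks) is: xxxy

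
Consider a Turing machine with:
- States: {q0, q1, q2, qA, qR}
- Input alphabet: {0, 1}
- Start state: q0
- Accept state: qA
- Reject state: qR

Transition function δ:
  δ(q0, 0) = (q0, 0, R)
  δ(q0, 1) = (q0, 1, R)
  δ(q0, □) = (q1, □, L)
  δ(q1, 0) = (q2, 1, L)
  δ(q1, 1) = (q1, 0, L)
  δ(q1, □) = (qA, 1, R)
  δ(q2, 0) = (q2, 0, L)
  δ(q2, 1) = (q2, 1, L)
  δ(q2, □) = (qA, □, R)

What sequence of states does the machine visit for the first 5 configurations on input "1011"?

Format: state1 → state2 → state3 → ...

Execution trace:
Initial: [q0]1011
Step 1: δ(q0, 1) = (q0, 1, R) → 1[q0]011
Step 2: δ(q0, 0) = (q0, 0, R) → 10[q0]11
Step 3: δ(q0, 1) = (q0, 1, R) → 101[q0]1
Step 4: δ(q0, 1) = (q0, 1, R) → 1011[q0]□

State sequence: q0 → q0 → q0 → q0 → q0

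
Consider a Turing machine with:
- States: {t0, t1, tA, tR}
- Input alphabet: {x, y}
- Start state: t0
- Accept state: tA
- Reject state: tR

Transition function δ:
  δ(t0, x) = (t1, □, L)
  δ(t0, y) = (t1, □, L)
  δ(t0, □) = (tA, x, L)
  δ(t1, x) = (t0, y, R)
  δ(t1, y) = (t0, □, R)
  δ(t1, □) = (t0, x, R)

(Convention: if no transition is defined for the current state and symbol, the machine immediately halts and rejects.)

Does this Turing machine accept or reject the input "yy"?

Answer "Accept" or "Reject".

Execution trace:
Initial: [t0]yy
Step 1: δ(t0, y) = (t1, □, L) → [t1]□□y
Step 2: δ(t1, □) = (t0, x, R) → x[t0]□y
Step 3: δ(t0, □) = (tA, x, L) → [tA]xxy

The machine reaches the accept state tA and halts.

Answer: Accept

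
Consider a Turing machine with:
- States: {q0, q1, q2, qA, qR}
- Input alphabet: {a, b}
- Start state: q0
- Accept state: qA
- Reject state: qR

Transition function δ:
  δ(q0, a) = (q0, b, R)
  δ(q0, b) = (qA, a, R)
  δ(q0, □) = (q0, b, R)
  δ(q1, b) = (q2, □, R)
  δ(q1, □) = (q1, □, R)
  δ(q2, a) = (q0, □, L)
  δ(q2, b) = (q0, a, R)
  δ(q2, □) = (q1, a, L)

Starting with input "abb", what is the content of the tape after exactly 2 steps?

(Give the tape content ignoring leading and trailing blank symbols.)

Execution trace:
Initial: [q0]abb
Step 1: δ(q0, a) = (q0, b, R) → b[q0]bb
Step 2: δ(q0, b) = (qA, a, R) → ba[qA]b

The machine reaches the accept state qA and halts.

After 2 steps, the tape (ignoring leading/trailing blanks) is: bab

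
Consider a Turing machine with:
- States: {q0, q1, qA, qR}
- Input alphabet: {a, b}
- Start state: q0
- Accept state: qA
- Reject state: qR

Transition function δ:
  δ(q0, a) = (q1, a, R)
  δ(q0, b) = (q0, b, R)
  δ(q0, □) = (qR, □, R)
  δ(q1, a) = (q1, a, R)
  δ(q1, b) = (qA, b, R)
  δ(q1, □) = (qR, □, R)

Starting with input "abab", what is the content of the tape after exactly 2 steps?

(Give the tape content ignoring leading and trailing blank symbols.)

Execution trace:
Initial: [q0]abab
Step 1: δ(q0, a) = (q1, a, R) → a[q1]bab
Step 2: δ(q1, b) = (qA, b, R) → ab[qA]ab

The machine reaches the accept state qA and halts.

After 2 steps, the tape (ignoring leading/trailing blanks) is: abab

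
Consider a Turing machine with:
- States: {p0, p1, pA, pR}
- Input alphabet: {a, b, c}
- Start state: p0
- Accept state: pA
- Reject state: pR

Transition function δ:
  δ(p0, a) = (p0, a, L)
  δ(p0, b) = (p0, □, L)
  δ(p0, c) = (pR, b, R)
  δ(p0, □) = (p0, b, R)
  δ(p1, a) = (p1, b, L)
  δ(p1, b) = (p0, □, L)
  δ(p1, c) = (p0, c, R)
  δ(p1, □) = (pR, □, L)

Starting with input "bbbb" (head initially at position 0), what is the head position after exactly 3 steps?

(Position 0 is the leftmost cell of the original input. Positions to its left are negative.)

Execution trace (head position shown):
Step 0: [p0]bbbb  (head at position 0)
Step 1: move left → [p0]□□bbb  (head at position -1)
Step 2: move right → b[p0]□bbb  (head at position 0)
Step 3: move right → bb[p0]bbb  (head at position 1)

After 3 steps, the head is at position 1.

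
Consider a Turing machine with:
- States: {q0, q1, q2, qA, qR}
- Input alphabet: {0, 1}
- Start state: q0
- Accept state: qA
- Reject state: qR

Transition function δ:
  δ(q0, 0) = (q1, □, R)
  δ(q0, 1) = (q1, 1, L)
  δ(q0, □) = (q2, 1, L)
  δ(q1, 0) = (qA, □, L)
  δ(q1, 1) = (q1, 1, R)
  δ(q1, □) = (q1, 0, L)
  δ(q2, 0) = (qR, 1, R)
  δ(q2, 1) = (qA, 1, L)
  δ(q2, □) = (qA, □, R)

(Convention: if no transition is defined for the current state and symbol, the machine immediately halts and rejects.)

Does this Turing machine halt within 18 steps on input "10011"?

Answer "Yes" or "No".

Execution trace:
Initial: [q0]10011
Step 1: δ(q0, 1) = (q1, 1, L) → [q1]□10011
Step 2: δ(q1, □) = (q1, 0, L) → [q1]□010011
Step 3: δ(q1, □) = (q1, 0, L) → [q1]□0010011
Step 4: δ(q1, □) = (q1, 0, L) → [q1]□00010011
Step 5: δ(q1, □) = (q1, 0, L) → [q1]□000010011
Step 6: δ(q1, □) = (q1, 0, L) → [q1]□0000010011
Step 7: δ(q1, □) = (q1, 0, L) → [q1]□00000010011
Step 8: δ(q1, □) = (q1, 0, L) → [q1]□000000010011
Step 9: δ(q1, □) = (q1, 0, L) → [q1]□0000000010011
Step 10: δ(q1, □) = (q1, 0, L) → [q1]□00000000010011
Step 11: δ(q1, □) = (q1, 0, L) → [q1]□000000000010011
Step 12: δ(q1, □) = (q1, 0, L) → [q1]□0000000000010011
Step 13: δ(q1, □) = (q1, 0, L) → [q1]□00000000000010011
Step 14: δ(q1, □) = (q1, 0, L) → [q1]□000000000000010011
Step 15: δ(q1, □) = (q1, 0, L) → [q1]□0000000000000010011
Step 16: δ(q1, □) = (q1, 0, L) → [q1]□00000000000000010011
Step 17: δ(q1, □) = (q1, 0, L) → [q1]□000000000000000010011
Step 18: δ(q1, □) = (q1, 0, L) → [q1]□0000000000000000010011

The machine has not reached a halting state after 18 steps.
The machine did not halt within the 18-step bound.

Answer: No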